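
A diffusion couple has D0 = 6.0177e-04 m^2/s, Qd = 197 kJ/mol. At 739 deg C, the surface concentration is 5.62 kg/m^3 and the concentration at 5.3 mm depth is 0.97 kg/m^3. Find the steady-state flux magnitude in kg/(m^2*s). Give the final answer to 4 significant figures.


Step 1: D = D0 * exp(-Qd/(R*T))
T = 739 + 273.15 = 1012.15 K
D = 6.0177e-04 * exp(-197e3 / (8.314 * 1012.15)) = 4.09604e-14 m^2/s
Step 2: J = D * (C1 - C2) / dx
J = 4.09604e-14 * (5.62 - 0.97) / 5.3e-03
J = 3.594e-11 kg/(m^2*s)


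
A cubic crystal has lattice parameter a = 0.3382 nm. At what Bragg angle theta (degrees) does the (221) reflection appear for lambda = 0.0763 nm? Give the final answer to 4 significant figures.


d = a / sqrt(h^2+k^2+l^2)
d = 0.3382 / sqrt(9) = 0.112733 nm
lambda = 2*d*sin(theta)  =>  sin(theta) = lambda / (2*d)
sin(theta) = 0.0763 / (2 * 0.112733) = 0.338409
theta = 19.78 deg


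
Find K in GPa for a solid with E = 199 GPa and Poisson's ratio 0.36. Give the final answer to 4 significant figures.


K = E / (3*(1-2*nu))
K = 199 / (3*(1-2*0.36))
K = 236.9 GPa


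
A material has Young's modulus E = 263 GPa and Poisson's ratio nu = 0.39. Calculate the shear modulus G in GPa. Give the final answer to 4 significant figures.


G = E / (2*(1+nu))
G = 263 / (2*(1+0.39))
G = 94.6 GPa


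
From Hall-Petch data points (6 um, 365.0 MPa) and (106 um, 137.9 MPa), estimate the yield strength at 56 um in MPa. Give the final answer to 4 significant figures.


sigma_y = sigma0 + k / sqrt(d)
1/sqrt(d1) = 1/sqrt(6e-06) = 408.248;  1/sqrt(d2) = 97.1286
k = (sigma1 - sigma2) / (1/sqrt(d1) - 1/sqrt(d2)) = (365.0 - 137.9) / (408.248 - 97.1286) = 0.729944 MPa*m^0.5
sigma0 = sigma1 - k/sqrt(d1) = 365.0 - 0.729944*408.248 = 67.0016 MPa
sigma_y(d3) = 67.0016 + 0.729944 / sqrt(5.6e-05) = 164.5 MPa


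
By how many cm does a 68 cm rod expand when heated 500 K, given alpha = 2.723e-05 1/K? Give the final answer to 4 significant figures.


dL = L0 * alpha * dT
dL = 68 * 2.723e-05 * 500
dL = 0.9258 cm


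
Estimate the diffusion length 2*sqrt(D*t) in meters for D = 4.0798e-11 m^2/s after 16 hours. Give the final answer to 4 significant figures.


t = 16 hr = 57600 s
Diffusion length = 2*sqrt(D*t)
= 2*sqrt(4.0798e-11 * 57600)
= 3.066e-03 m


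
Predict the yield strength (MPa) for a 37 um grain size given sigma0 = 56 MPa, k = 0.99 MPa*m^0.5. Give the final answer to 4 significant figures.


sigma_y = sigma0 + k / sqrt(d)
d = 37 um = 3.7e-05 m
sigma_y = 56 + 0.99 / sqrt(3.7e-05)
sigma_y = 218.8 MPa


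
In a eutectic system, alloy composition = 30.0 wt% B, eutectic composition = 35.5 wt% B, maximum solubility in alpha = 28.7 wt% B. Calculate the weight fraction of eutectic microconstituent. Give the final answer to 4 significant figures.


f_primary = (C_e - C0) / (C_e - C_alpha_max)
f_primary = (35.5 - 30.0) / (35.5 - 28.7)
f_primary = 0.808824
f_eutectic = 1 - 0.808824 = 0.1912


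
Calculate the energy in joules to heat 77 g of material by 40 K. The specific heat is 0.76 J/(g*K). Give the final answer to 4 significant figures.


Q = m * cp * dT
Q = 77 * 0.76 * 40
Q = 2341 J


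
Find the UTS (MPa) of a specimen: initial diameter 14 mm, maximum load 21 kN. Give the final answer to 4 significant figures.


A0 = pi*(d/2)^2 = pi*(14/2)^2 = 153.938 mm^2
UTS = F_max / A0 = 21*1000 / 153.938
UTS = 136.4 MPa


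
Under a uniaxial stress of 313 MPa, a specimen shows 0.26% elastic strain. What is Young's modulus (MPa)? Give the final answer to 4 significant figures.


E = sigma / epsilon
epsilon = 0.26% = 2.6e-03
E = 313 / 2.6e-03
E = 120400 MPa


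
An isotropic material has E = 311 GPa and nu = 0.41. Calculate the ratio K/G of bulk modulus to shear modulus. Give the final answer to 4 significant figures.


G = E / (2*(1+nu))
G = 311 / (2*(1+0.41)) = 110.284 GPa
K = E / (3*(1-2*nu))
K = 311 / (3*(1-2*0.41)) = 575.926 GPa
K/G = 575.926 / 110.284 = 5.222


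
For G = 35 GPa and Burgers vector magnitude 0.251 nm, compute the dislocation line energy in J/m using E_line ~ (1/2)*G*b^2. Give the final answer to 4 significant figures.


E = G*b^2/2
b = 0.251 nm = 2.51e-10 m
G = 35 GPa = 3.5e+10 Pa
E = 0.5 * 3.5e+10 * (2.51e-10)^2
E = 1.103e-09 J/m


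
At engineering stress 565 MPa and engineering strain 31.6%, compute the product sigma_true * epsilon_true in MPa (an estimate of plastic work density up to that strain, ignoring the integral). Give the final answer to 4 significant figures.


sigma_true = sigma_eng * (1 + epsilon_eng)
sigma_true = 565 * (1 + 0.316) = 743.54 MPa
epsilon_true = ln(1 + epsilon_eng)
epsilon_true = ln(1 + 0.316) = 0.274597
sigma_true * epsilon_true = 743.54 * 0.274597 = 204.2 MPa


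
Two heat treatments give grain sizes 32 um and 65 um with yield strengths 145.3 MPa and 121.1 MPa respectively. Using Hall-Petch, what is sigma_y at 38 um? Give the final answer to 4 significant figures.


sigma_y = sigma0 + k / sqrt(d)
1/sqrt(d1) = 1/sqrt(3.2e-05) = 176.777;  1/sqrt(d2) = 124.035
k = (sigma1 - sigma2) / (1/sqrt(d1) - 1/sqrt(d2)) = (145.3 - 121.1) / (176.777 - 124.035) = 0.458838 MPa*m^0.5
sigma0 = sigma1 - k/sqrt(d1) = 145.3 - 0.458838*176.777 = 64.1882 MPa
sigma_y(d3) = 64.1882 + 0.458838 / sqrt(3.8e-05) = 138.6 MPa


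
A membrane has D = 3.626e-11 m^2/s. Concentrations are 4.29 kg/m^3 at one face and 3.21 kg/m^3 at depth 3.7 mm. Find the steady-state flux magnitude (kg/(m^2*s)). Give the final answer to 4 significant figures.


J = -D * (dC/dx) = D * (C1 - C2) / dx
J = 3.626e-11 * (4.29 - 3.21) / 3.7e-03
J = 1.058e-08 kg/(m^2*s)


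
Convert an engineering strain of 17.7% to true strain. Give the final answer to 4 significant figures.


epsilon_true = ln(1 + epsilon_eng)
epsilon_true = ln(1 + 0.177)
epsilon_true = 0.163


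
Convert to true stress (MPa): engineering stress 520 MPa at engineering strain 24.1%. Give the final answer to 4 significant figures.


sigma_true = sigma_eng * (1 + epsilon_eng)
sigma_true = 520 * (1 + 0.241)
sigma_true = 645.3 MPa


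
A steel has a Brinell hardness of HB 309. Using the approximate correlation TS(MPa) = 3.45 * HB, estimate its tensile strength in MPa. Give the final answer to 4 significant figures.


TS (MPa) = 3.45 * HB
TS = 3.45 * 309
TS = 1066 MPa


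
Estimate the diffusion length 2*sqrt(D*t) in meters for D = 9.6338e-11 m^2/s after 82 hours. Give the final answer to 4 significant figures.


t = 82 hr = 295200 s
Diffusion length = 2*sqrt(D*t)
= 2*sqrt(9.6338e-11 * 295200)
= 0.01067 m


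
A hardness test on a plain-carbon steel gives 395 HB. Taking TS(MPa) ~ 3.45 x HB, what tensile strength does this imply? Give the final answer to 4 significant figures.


TS (MPa) = 3.45 * HB
TS = 3.45 * 395
TS = 1363 MPa


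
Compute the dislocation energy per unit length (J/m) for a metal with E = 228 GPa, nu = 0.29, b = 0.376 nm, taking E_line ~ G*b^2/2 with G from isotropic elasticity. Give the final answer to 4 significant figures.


Step 1: G = E / (2*(1+nu))
G = 228 / (2*(1+0.29)) = 88.3721 GPa = 8.83721e+10 Pa
Step 2: E_line = G*b^2/2
b = 0.376 nm = 3.76e-10 m
E_line = 0.5 * 8.83721e+10 * (3.76e-10)^2 = 6.247e-09 J/m


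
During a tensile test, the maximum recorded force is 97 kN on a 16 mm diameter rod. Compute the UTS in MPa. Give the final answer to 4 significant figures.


A0 = pi*(d/2)^2 = pi*(16/2)^2 = 201.062 mm^2
UTS = F_max / A0 = 97*1000 / 201.062
UTS = 482.4 MPa


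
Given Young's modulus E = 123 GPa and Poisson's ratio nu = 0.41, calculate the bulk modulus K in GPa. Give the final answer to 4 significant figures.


K = E / (3*(1-2*nu))
K = 123 / (3*(1-2*0.41))
K = 227.8 GPa


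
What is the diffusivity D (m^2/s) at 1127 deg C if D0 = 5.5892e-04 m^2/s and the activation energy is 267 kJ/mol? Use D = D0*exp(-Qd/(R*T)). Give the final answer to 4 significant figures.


D = D0 * exp(-Qd / (R*T))
T = 1400.15 K
D = 5.5892e-04 * exp(-267e3 / (8.314 * 1400.15))
D = 6.112e-14 m^2/s


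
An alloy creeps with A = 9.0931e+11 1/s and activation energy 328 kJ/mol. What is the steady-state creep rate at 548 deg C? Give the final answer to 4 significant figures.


rate = A * exp(-Q / (R*T))
T = 548 + 273.15 = 821.15 K
rate = 9.0931e+11 * exp(-328e3 / (8.314 * 821.15))
rate = 1.24e-09 1/s


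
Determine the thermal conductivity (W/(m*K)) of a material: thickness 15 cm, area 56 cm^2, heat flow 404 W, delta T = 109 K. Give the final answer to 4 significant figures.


k = Q*L / (A*dT)
L = 0.15 m, A = 5.6e-03 m^2
k = 404 * 0.15 / (5.6e-03 * 109)
k = 99.28 W/(m*K)


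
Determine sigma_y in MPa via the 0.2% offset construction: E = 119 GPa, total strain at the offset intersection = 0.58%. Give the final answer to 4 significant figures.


Offset strain = 0.002
Elastic strain at yield = total_strain - offset = 5.8e-03 - 0.002 = 3.8e-03
sigma_y = E * elastic_strain = 119000 * 3.8e-03
sigma_y = 452.2 MPa


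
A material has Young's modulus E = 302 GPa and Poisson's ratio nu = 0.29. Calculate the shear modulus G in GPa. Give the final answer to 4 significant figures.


G = E / (2*(1+nu))
G = 302 / (2*(1+0.29))
G = 117.1 GPa


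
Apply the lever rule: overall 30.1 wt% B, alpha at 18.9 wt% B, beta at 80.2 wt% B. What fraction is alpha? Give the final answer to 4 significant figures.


f_alpha = (C_beta - C0) / (C_beta - C_alpha)
f_alpha = (80.2 - 30.1) / (80.2 - 18.9)
f_alpha = 0.8173


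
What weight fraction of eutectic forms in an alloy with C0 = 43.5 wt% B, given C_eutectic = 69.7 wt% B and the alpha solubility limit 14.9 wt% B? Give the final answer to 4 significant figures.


f_primary = (C_e - C0) / (C_e - C_alpha_max)
f_primary = (69.7 - 43.5) / (69.7 - 14.9)
f_primary = 0.478102
f_eutectic = 1 - 0.478102 = 0.5219


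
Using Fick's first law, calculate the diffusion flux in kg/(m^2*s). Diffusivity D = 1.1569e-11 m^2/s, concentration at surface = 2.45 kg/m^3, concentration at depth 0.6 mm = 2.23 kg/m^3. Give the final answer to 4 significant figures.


J = -D * (dC/dx) = D * (C1 - C2) / dx
J = 1.1569e-11 * (2.45 - 2.23) / 6e-04
J = 4.242e-09 kg/(m^2*s)


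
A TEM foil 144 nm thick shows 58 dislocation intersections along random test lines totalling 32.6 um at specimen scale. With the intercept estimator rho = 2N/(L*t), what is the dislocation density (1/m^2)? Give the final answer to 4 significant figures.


rho = 2N / (L * t)
L = 32.6 um = 3.26e-05 m, t = 144 nm = 1.44e-07 m
rho = 2 * 58 / (3.26e-05 * 1.44e-07)
rho = 2.471e+13 1/m^2


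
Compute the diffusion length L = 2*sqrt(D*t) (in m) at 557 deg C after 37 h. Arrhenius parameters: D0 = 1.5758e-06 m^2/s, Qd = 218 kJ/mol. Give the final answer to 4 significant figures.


Step 1: D = D0 * exp(-Qd/(R*T))
T = 830.15 K
D = 1.5758e-06 * exp(-218e3 / (8.314 * 830.15)) = 3.02013e-20 m^2/s
Step 2: L = 2*sqrt(D*t)
t = 37 h = 133200 s
L = 2*sqrt(3.02013e-20 * 133200) = 1.269e-07 m


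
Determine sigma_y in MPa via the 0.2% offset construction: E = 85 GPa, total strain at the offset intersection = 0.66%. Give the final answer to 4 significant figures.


Offset strain = 0.002
Elastic strain at yield = total_strain - offset = 6.6e-03 - 0.002 = 4.6e-03
sigma_y = E * elastic_strain = 85000 * 4.6e-03
sigma_y = 391 MPa


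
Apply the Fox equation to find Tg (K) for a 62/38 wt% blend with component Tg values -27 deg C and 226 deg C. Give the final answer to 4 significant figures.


1/Tg = w1/Tg1 + w2/Tg2 (in Kelvin)
Tg1 = 246.15 K, Tg2 = 499.15 K
1/Tg = 0.62/246.15 + 0.38/499.15
Tg = 304.9 K


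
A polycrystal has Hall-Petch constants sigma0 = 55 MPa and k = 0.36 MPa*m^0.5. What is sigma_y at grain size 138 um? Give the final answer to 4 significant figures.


sigma_y = sigma0 + k / sqrt(d)
d = 138 um = 1.38e-04 m
sigma_y = 55 + 0.36 / sqrt(1.38e-04)
sigma_y = 85.65 MPa


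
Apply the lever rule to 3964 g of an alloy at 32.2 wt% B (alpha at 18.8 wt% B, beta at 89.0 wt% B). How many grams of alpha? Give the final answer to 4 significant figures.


f_alpha = (C_beta - C0) / (C_beta - C_alpha)
f_alpha = (89.0 - 32.2) / (89.0 - 18.8) = 0.809117
m_alpha = f_alpha * m_total = 0.809117 * 3964 = 3207 g


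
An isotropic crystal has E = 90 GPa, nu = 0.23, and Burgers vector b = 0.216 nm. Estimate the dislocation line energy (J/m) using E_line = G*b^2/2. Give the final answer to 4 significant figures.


Step 1: G = E / (2*(1+nu))
G = 90 / (2*(1+0.23)) = 36.5854 GPa = 3.65854e+10 Pa
Step 2: E_line = G*b^2/2
b = 0.216 nm = 2.16e-10 m
E_line = 0.5 * 3.65854e+10 * (2.16e-10)^2 = 8.535e-10 J/m


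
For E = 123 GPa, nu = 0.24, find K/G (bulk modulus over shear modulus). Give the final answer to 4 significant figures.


G = E / (2*(1+nu))
G = 123 / (2*(1+0.24)) = 49.5968 GPa
K = E / (3*(1-2*nu))
K = 123 / (3*(1-2*0.24)) = 78.8462 GPa
K/G = 78.8462 / 49.5968 = 1.59


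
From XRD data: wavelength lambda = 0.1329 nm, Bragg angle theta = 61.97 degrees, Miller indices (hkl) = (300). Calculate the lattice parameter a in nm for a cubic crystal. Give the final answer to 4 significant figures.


d = lambda / (2*sin(theta))
d = 0.1329 / (2*sin(61.97 deg))
d = 0.0752802 nm
a = d * sqrt(h^2+k^2+l^2) = 0.0752802 * sqrt(9)
a = 0.2258 nm


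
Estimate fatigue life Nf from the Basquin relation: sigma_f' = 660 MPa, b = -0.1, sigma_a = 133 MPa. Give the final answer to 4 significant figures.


sigma_a = sigma_f' * (2*Nf)^b
2*Nf = (sigma_a / sigma_f')^(1/b)
2*Nf = (133 / 660)^(1/-0.1)
2*Nf = 9.05572e+06
Nf = 4.528e+06 cycles


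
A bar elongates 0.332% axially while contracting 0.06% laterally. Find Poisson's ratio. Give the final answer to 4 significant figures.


nu = -epsilon_lat / epsilon_axial
Lateral strain is contraction (negative), so using magnitudes:
nu = 0.06 / 0.332
nu = 0.1807


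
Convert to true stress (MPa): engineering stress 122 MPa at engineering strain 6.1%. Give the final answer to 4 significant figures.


sigma_true = sigma_eng * (1 + epsilon_eng)
sigma_true = 122 * (1 + 0.061)
sigma_true = 129.4 MPa


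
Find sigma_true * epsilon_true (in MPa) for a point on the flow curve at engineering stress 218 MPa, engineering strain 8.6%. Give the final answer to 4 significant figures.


sigma_true = sigma_eng * (1 + epsilon_eng)
sigma_true = 218 * (1 + 0.086) = 236.748 MPa
epsilon_true = ln(1 + epsilon_eng)
epsilon_true = ln(1 + 0.086) = 0.0825012
sigma_true * epsilon_true = 236.748 * 0.0825012 = 19.53 MPa


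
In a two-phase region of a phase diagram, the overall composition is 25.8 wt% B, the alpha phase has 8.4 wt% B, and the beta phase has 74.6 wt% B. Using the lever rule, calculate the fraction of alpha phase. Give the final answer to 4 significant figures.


f_alpha = (C_beta - C0) / (C_beta - C_alpha)
f_alpha = (74.6 - 25.8) / (74.6 - 8.4)
f_alpha = 0.7372


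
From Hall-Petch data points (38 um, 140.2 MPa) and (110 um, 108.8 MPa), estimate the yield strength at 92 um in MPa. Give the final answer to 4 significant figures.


sigma_y = sigma0 + k / sqrt(d)
1/sqrt(d1) = 1/sqrt(3.8e-05) = 162.221;  1/sqrt(d2) = 95.3463
k = (sigma1 - sigma2) / (1/sqrt(d1) - 1/sqrt(d2)) = (140.2 - 108.8) / (162.221 - 95.3463) = 0.469532 MPa*m^0.5
sigma0 = sigma1 - k/sqrt(d1) = 140.2 - 0.469532*162.221 = 64.0319 MPa
sigma_y(d3) = 64.0319 + 0.469532 / sqrt(9.2e-05) = 113 MPa


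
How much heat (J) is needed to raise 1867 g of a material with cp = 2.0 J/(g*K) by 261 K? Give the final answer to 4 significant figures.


Q = m * cp * dT
Q = 1867 * 2.0 * 261
Q = 974600 J


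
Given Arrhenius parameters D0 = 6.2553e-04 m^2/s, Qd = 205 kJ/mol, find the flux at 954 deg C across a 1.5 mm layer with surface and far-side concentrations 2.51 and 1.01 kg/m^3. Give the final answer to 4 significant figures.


Step 1: D = D0 * exp(-Qd/(R*T))
T = 954 + 273.15 = 1227.15 K
D = 6.2553e-04 * exp(-205e3 / (8.314 * 1227.15)) = 1.17474e-12 m^2/s
Step 2: J = D * (C1 - C2) / dx
J = 1.17474e-12 * (2.51 - 1.01) / 1.5e-03
J = 1.175e-09 kg/(m^2*s)


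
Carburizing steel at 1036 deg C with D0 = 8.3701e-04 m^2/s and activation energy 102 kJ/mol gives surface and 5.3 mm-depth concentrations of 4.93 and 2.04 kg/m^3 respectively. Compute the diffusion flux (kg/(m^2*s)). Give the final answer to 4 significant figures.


Step 1: D = D0 * exp(-Qd/(R*T))
T = 1036 + 273.15 = 1309.15 K
D = 8.3701e-04 * exp(-102e3 / (8.314 * 1309.15)) = 7.12555e-08 m^2/s
Step 2: J = D * (C1 - C2) / dx
J = 7.12555e-08 * (4.93 - 2.04) / 5.3e-03
J = 3.885e-05 kg/(m^2*s)


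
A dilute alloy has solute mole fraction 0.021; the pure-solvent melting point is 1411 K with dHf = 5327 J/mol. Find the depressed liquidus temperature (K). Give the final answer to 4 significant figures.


dT = R*Tm^2*x / dHf
dT = 8.314 * 1411^2 * 0.021 / 5327
dT = 65.253 K
T_new = 1411 - 65.253 = 1346 K


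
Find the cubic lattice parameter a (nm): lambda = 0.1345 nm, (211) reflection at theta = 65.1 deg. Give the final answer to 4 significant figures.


d = lambda / (2*sin(theta))
d = 0.1345 / (2*sin(65.1 deg))
d = 0.0741419 nm
a = d * sqrt(h^2+k^2+l^2) = 0.0741419 * sqrt(6)
a = 0.1816 nm


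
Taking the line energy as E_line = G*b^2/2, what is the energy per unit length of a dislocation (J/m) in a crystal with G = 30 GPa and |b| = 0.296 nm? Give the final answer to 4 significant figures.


E = G*b^2/2
b = 0.296 nm = 2.96e-10 m
G = 30 GPa = 3e+10 Pa
E = 0.5 * 3e+10 * (2.96e-10)^2
E = 1.314e-09 J/m


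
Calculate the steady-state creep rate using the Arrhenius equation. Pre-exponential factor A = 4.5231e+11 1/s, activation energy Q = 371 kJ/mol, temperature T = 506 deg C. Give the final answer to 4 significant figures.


rate = A * exp(-Q / (R*T))
T = 506 + 273.15 = 779.15 K
rate = 4.5231e+11 * exp(-371e3 / (8.314 * 779.15))
rate = 6.06e-14 1/s


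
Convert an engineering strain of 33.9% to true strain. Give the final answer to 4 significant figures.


epsilon_true = ln(1 + epsilon_eng)
epsilon_true = ln(1 + 0.339)
epsilon_true = 0.2919


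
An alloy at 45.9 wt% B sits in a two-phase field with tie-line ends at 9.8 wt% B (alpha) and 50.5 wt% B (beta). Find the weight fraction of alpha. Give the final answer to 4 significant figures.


f_alpha = (C_beta - C0) / (C_beta - C_alpha)
f_alpha = (50.5 - 45.9) / (50.5 - 9.8)
f_alpha = 0.113


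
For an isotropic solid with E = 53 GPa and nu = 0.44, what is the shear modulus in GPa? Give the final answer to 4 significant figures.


G = E / (2*(1+nu))
G = 53 / (2*(1+0.44))
G = 18.4 GPa


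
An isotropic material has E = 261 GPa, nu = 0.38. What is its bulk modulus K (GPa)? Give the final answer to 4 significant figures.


K = E / (3*(1-2*nu))
K = 261 / (3*(1-2*0.38))
K = 362.5 GPa


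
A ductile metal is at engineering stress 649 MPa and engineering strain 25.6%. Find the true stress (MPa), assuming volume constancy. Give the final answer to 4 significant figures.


sigma_true = sigma_eng * (1 + epsilon_eng)
sigma_true = 649 * (1 + 0.256)
sigma_true = 815.1 MPa


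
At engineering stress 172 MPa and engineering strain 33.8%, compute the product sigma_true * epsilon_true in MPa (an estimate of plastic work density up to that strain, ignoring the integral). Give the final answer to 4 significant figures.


sigma_true = sigma_eng * (1 + epsilon_eng)
sigma_true = 172 * (1 + 0.338) = 230.136 MPa
epsilon_true = ln(1 + epsilon_eng)
epsilon_true = ln(1 + 0.338) = 0.291176
sigma_true * epsilon_true = 230.136 * 0.291176 = 67.01 MPa


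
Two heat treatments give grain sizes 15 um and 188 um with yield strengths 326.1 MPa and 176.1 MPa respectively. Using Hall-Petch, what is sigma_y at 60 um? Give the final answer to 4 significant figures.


sigma_y = sigma0 + k / sqrt(d)
1/sqrt(d1) = 1/sqrt(1.5e-05) = 258.199;  1/sqrt(d2) = 72.9325
k = (sigma1 - sigma2) / (1/sqrt(d1) - 1/sqrt(d2)) = (326.1 - 176.1) / (258.199 - 72.9325) = 0.809645 MPa*m^0.5
sigma0 = sigma1 - k/sqrt(d1) = 326.1 - 0.809645*258.199 = 117.051 MPa
sigma_y(d3) = 117.051 + 0.809645 / sqrt(6e-05) = 221.6 MPa


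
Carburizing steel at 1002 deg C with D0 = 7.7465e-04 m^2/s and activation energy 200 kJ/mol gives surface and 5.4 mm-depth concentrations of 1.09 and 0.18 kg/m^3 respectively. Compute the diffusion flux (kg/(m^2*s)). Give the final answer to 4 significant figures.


Step 1: D = D0 * exp(-Qd/(R*T))
T = 1002 + 273.15 = 1275.15 K
D = 7.7465e-04 * exp(-200e3 / (8.314 * 1275.15)) = 4.96712e-12 m^2/s
Step 2: J = D * (C1 - C2) / dx
J = 4.96712e-12 * (1.09 - 0.18) / 5.4e-03
J = 8.371e-10 kg/(m^2*s)


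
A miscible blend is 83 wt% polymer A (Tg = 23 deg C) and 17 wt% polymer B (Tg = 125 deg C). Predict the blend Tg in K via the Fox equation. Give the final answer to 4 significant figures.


1/Tg = w1/Tg1 + w2/Tg2 (in Kelvin)
Tg1 = 296.15 K, Tg2 = 398.15 K
1/Tg = 0.83/296.15 + 0.17/398.15
Tg = 309.6 K


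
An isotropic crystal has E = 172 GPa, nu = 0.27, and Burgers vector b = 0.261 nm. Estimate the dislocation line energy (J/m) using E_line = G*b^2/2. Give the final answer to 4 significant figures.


Step 1: G = E / (2*(1+nu))
G = 172 / (2*(1+0.27)) = 67.7165 GPa = 6.77165e+10 Pa
Step 2: E_line = G*b^2/2
b = 0.261 nm = 2.61e-10 m
E_line = 0.5 * 6.77165e+10 * (2.61e-10)^2 = 2.306e-09 J/m


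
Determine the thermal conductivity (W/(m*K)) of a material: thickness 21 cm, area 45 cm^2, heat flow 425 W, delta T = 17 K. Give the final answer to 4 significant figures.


k = Q*L / (A*dT)
L = 0.21 m, A = 4.5e-03 m^2
k = 425 * 0.21 / (4.5e-03 * 17)
k = 1167 W/(m*K)


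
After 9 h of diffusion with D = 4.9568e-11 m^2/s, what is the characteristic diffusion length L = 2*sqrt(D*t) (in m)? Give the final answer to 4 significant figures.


t = 9 hr = 32400 s
Diffusion length = 2*sqrt(D*t)
= 2*sqrt(4.9568e-11 * 32400)
= 2.535e-03 m


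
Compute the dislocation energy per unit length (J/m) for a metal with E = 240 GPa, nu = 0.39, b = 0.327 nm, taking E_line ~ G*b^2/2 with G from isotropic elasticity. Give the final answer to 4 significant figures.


Step 1: G = E / (2*(1+nu))
G = 240 / (2*(1+0.39)) = 86.3309 GPa = 8.63309e+10 Pa
Step 2: E_line = G*b^2/2
b = 0.327 nm = 3.27e-10 m
E_line = 0.5 * 8.63309e+10 * (3.27e-10)^2 = 4.616e-09 J/m


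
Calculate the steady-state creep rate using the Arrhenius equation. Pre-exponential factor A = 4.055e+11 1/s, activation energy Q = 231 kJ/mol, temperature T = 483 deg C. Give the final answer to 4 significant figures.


rate = A * exp(-Q / (R*T))
T = 483 + 273.15 = 756.15 K
rate = 4.055e+11 * exp(-231e3 / (8.314 * 756.15))
rate = 4.467e-05 1/s


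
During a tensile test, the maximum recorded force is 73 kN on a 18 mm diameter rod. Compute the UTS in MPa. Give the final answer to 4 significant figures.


A0 = pi*(d/2)^2 = pi*(18/2)^2 = 254.469 mm^2
UTS = F_max / A0 = 73*1000 / 254.469
UTS = 286.9 MPa


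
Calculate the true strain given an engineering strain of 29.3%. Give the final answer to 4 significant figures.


epsilon_true = ln(1 + epsilon_eng)
epsilon_true = ln(1 + 0.293)
epsilon_true = 0.257


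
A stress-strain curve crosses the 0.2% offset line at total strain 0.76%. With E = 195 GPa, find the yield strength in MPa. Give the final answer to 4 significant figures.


Offset strain = 0.002
Elastic strain at yield = total_strain - offset = 7.6e-03 - 0.002 = 5.6e-03
sigma_y = E * elastic_strain = 195000 * 5.6e-03
sigma_y = 1092 MPa


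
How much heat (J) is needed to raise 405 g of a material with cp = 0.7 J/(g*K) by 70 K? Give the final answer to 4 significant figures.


Q = m * cp * dT
Q = 405 * 0.7 * 70
Q = 19850 J


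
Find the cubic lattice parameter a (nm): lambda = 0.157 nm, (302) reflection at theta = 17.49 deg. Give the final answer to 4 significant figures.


d = lambda / (2*sin(theta))
d = 0.157 / (2*sin(17.49 deg))
d = 0.261197 nm
a = d * sqrt(h^2+k^2+l^2) = 0.261197 * sqrt(13)
a = 0.9418 nm


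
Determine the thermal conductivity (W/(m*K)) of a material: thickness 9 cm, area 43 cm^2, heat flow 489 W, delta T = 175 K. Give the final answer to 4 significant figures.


k = Q*L / (A*dT)
L = 0.09 m, A = 4.3e-03 m^2
k = 489 * 0.09 / (4.3e-03 * 175)
k = 58.49 W/(m*K)


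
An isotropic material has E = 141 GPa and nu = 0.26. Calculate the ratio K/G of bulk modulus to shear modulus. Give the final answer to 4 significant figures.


G = E / (2*(1+nu))
G = 141 / (2*(1+0.26)) = 55.9524 GPa
K = E / (3*(1-2*nu))
K = 141 / (3*(1-2*0.26)) = 97.9167 GPa
K/G = 97.9167 / 55.9524 = 1.75


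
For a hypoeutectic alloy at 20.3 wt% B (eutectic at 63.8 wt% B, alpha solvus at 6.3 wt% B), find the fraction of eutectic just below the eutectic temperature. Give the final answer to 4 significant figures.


f_primary = (C_e - C0) / (C_e - C_alpha_max)
f_primary = (63.8 - 20.3) / (63.8 - 6.3)
f_primary = 0.756522
f_eutectic = 1 - 0.756522 = 0.2435


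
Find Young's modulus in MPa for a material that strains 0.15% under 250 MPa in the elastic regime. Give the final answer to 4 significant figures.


E = sigma / epsilon
epsilon = 0.15% = 1.5e-03
E = 250 / 1.5e-03
E = 166700 MPa


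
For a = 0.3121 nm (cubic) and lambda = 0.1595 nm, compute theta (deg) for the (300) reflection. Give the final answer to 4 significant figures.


d = a / sqrt(h^2+k^2+l^2)
d = 0.3121 / sqrt(9) = 0.104033 nm
lambda = 2*d*sin(theta)  =>  sin(theta) = lambda / (2*d)
sin(theta) = 0.1595 / (2 * 0.104033) = 0.766581
theta = 50.05 deg


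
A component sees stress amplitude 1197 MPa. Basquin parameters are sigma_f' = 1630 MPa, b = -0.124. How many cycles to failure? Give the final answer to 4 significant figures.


sigma_a = sigma_f' * (2*Nf)^b
2*Nf = (sigma_a / sigma_f')^(1/b)
2*Nf = (1197 / 1630)^(1/-0.124)
2*Nf = 12.0614
Nf = 6.031 cycles


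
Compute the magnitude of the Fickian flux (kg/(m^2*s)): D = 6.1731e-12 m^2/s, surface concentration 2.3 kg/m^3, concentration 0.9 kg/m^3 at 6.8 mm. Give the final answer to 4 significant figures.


J = -D * (dC/dx) = D * (C1 - C2) / dx
J = 6.1731e-12 * (2.3 - 0.9) / 6.8e-03
J = 1.271e-09 kg/(m^2*s)


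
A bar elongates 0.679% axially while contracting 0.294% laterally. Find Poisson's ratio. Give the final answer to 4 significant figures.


nu = -epsilon_lat / epsilon_axial
Lateral strain is contraction (negative), so using magnitudes:
nu = 0.294 / 0.679
nu = 0.433


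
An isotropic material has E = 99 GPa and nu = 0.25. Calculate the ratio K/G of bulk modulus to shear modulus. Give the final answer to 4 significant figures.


G = E / (2*(1+nu))
G = 99 / (2*(1+0.25)) = 39.6 GPa
K = E / (3*(1-2*nu))
K = 99 / (3*(1-2*0.25)) = 66 GPa
K/G = 66 / 39.6 = 1.667


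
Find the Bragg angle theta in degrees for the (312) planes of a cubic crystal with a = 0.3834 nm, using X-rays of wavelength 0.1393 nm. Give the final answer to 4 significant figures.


d = a / sqrt(h^2+k^2+l^2)
d = 0.3834 / sqrt(14) = 0.102468 nm
lambda = 2*d*sin(theta)  =>  sin(theta) = lambda / (2*d)
sin(theta) = 0.1393 / (2 * 0.102468) = 0.679725
theta = 42.82 deg


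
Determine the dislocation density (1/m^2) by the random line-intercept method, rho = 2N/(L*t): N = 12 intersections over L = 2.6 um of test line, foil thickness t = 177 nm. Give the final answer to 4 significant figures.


rho = 2N / (L * t)
L = 2.6 um = 2.6e-06 m, t = 177 nm = 1.77e-07 m
rho = 2 * 12 / (2.6e-06 * 1.77e-07)
rho = 5.215e+13 1/m^2


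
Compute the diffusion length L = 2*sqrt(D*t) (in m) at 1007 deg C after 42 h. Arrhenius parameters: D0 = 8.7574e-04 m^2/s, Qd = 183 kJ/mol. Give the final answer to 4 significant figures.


Step 1: D = D0 * exp(-Qd/(R*T))
T = 1280.15 K
D = 8.7574e-04 * exp(-183e3 / (8.314 * 1280.15)) = 2.98579e-11 m^2/s
Step 2: L = 2*sqrt(D*t)
t = 42 h = 151200 s
L = 2*sqrt(2.98579e-11 * 151200) = 4.249e-03 m


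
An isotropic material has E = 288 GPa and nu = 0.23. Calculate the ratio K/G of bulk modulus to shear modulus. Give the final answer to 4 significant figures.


G = E / (2*(1+nu))
G = 288 / (2*(1+0.23)) = 117.073 GPa
K = E / (3*(1-2*nu))
K = 288 / (3*(1-2*0.23)) = 177.778 GPa
K/G = 177.778 / 117.073 = 1.519


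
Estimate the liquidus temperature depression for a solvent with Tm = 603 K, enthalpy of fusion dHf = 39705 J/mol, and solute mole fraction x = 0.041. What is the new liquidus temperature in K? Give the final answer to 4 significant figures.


dT = R*Tm^2*x / dHf
dT = 8.314 * 603^2 * 0.041 / 39705
dT = 3.12164 K
T_new = 603 - 3.12164 = 599.9 K


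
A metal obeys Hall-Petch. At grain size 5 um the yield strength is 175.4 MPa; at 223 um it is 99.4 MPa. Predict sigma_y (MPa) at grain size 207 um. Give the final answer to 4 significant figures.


sigma_y = sigma0 + k / sqrt(d)
1/sqrt(d1) = 1/sqrt(5e-06) = 447.214;  1/sqrt(d2) = 66.965
k = (sigma1 - sigma2) / (1/sqrt(d1) - 1/sqrt(d2)) = (175.4 - 99.4) / (447.214 - 66.965) = 0.199869 MPa*m^0.5
sigma0 = sigma1 - k/sqrt(d1) = 175.4 - 0.199869*447.214 = 86.0158 MPa
sigma_y(d3) = 86.0158 + 0.199869 / sqrt(2.07e-04) = 99.91 MPa


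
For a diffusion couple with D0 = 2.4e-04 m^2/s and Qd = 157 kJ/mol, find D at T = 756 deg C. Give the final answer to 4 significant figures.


D = D0 * exp(-Qd / (R*T))
T = 1029.15 K
D = 2.4e-04 * exp(-157e3 / (8.314 * 1029.15))
D = 2.579e-12 m^2/s


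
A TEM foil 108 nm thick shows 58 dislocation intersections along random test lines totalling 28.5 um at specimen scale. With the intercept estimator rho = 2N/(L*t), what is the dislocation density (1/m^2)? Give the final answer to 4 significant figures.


rho = 2N / (L * t)
L = 28.5 um = 2.85e-05 m, t = 108 nm = 1.08e-07 m
rho = 2 * 58 / (2.85e-05 * 1.08e-07)
rho = 3.769e+13 1/m^2


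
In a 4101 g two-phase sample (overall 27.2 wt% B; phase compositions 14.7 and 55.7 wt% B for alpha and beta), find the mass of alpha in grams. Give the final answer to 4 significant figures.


f_alpha = (C_beta - C0) / (C_beta - C_alpha)
f_alpha = (55.7 - 27.2) / (55.7 - 14.7) = 0.695122
m_alpha = f_alpha * m_total = 0.695122 * 4101 = 2851 g


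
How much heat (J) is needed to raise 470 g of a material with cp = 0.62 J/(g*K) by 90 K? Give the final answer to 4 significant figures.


Q = m * cp * dT
Q = 470 * 0.62 * 90
Q = 26230 J


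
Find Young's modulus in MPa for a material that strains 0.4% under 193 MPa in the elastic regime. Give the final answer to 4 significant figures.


E = sigma / epsilon
epsilon = 0.4% = 4e-03
E = 193 / 4e-03
E = 48250 MPa


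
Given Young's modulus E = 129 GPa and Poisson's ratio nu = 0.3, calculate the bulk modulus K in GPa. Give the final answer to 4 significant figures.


K = E / (3*(1-2*nu))
K = 129 / (3*(1-2*0.3))
K = 107.5 GPa


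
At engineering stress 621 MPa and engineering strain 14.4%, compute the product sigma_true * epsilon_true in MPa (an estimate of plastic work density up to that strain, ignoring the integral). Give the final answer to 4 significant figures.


sigma_true = sigma_eng * (1 + epsilon_eng)
sigma_true = 621 * (1 + 0.144) = 710.424 MPa
epsilon_true = ln(1 + epsilon_eng)
epsilon_true = ln(1 + 0.144) = 0.134531
sigma_true * epsilon_true = 710.424 * 0.134531 = 95.57 MPa


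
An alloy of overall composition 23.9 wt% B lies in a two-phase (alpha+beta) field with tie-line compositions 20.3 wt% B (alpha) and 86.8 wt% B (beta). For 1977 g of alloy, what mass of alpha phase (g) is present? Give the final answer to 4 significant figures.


f_alpha = (C_beta - C0) / (C_beta - C_alpha)
f_alpha = (86.8 - 23.9) / (86.8 - 20.3) = 0.945865
m_alpha = f_alpha * m_total = 0.945865 * 1977 = 1870 g


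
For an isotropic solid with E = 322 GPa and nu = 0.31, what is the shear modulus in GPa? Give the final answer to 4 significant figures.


G = E / (2*(1+nu))
G = 322 / (2*(1+0.31))
G = 122.9 GPa


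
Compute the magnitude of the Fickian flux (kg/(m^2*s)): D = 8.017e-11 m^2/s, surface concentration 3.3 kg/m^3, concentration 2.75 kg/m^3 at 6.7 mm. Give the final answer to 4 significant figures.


J = -D * (dC/dx) = D * (C1 - C2) / dx
J = 8.017e-11 * (3.3 - 2.75) / 6.7e-03
J = 6.581e-09 kg/(m^2*s)


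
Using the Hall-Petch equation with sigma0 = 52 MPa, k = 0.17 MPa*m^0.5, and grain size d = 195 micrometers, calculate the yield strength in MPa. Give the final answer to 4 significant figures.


sigma_y = sigma0 + k / sqrt(d)
d = 195 um = 1.95e-04 m
sigma_y = 52 + 0.17 / sqrt(1.95e-04)
sigma_y = 64.17 MPa


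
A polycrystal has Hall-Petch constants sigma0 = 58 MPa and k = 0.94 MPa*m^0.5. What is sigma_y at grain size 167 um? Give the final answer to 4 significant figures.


sigma_y = sigma0 + k / sqrt(d)
d = 167 um = 1.67e-04 m
sigma_y = 58 + 0.94 / sqrt(1.67e-04)
sigma_y = 130.7 MPa


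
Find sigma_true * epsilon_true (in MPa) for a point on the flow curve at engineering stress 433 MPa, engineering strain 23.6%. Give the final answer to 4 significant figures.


sigma_true = sigma_eng * (1 + epsilon_eng)
sigma_true = 433 * (1 + 0.236) = 535.188 MPa
epsilon_true = ln(1 + epsilon_eng)
epsilon_true = ln(1 + 0.236) = 0.21188
sigma_true * epsilon_true = 535.188 * 0.21188 = 113.4 MPa


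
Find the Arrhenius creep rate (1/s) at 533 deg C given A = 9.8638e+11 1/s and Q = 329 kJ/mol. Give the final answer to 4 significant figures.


rate = A * exp(-Q / (R*T))
T = 533 + 273.15 = 806.15 K
rate = 9.8638e+11 * exp(-329e3 / (8.314 * 806.15))
rate = 4.739e-10 1/s


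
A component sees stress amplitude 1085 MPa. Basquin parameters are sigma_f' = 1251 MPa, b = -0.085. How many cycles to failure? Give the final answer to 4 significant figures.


sigma_a = sigma_f' * (2*Nf)^b
2*Nf = (sigma_a / sigma_f')^(1/b)
2*Nf = (1085 / 1251)^(1/-0.085)
2*Nf = 5.33806
Nf = 2.669 cycles


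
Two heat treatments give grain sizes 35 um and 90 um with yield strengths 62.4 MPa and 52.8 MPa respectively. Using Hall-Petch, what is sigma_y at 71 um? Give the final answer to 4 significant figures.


sigma_y = sigma0 + k / sqrt(d)
1/sqrt(d1) = 1/sqrt(3.5e-05) = 169.031;  1/sqrt(d2) = 105.409
k = (sigma1 - sigma2) / (1/sqrt(d1) - 1/sqrt(d2)) = (62.4 - 52.8) / (169.031 - 105.409) = 0.150892 MPa*m^0.5
sigma0 = sigma1 - k/sqrt(d1) = 62.4 - 0.150892*169.031 = 36.8946 MPa
sigma_y(d3) = 36.8946 + 0.150892 / sqrt(7.1e-05) = 54.8 MPa


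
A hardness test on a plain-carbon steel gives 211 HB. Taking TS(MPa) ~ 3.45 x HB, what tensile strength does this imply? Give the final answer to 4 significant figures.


TS (MPa) = 3.45 * HB
TS = 3.45 * 211
TS = 728 MPa


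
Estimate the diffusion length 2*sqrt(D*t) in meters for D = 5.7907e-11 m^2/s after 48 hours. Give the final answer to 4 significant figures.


t = 48 hr = 172800 s
Diffusion length = 2*sqrt(D*t)
= 2*sqrt(5.7907e-11 * 172800)
= 6.327e-03 m


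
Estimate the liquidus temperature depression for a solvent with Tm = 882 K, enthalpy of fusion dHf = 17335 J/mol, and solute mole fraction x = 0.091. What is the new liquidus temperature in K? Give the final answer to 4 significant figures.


dT = R*Tm^2*x / dHf
dT = 8.314 * 882^2 * 0.091 / 17335
dT = 33.952 K
T_new = 882 - 33.952 = 848 K


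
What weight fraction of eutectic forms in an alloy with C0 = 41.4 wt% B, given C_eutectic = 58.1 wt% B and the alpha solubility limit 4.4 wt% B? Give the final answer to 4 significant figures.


f_primary = (C_e - C0) / (C_e - C_alpha_max)
f_primary = (58.1 - 41.4) / (58.1 - 4.4)
f_primary = 0.310987
f_eutectic = 1 - 0.310987 = 0.689


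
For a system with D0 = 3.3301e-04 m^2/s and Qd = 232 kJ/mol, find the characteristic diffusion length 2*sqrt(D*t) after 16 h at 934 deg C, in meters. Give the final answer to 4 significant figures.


Step 1: D = D0 * exp(-Qd/(R*T))
T = 1207.15 K
D = 3.3301e-04 * exp(-232e3 / (8.314 * 1207.15)) = 3.04237e-14 m^2/s
Step 2: L = 2*sqrt(D*t)
t = 16 h = 57600 s
L = 2*sqrt(3.04237e-14 * 57600) = 8.372e-05 m


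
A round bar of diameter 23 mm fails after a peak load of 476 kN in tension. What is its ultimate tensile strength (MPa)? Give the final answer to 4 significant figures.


A0 = pi*(d/2)^2 = pi*(23/2)^2 = 415.476 mm^2
UTS = F_max / A0 = 476*1000 / 415.476
UTS = 1146 MPa


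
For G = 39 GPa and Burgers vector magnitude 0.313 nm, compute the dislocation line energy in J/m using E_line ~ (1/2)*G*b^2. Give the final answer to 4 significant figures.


E = G*b^2/2
b = 0.313 nm = 3.13e-10 m
G = 39 GPa = 3.9e+10 Pa
E = 0.5 * 3.9e+10 * (3.13e-10)^2
E = 1.91e-09 J/m


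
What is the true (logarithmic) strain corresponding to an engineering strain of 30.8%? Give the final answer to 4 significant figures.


epsilon_true = ln(1 + epsilon_eng)
epsilon_true = ln(1 + 0.308)
epsilon_true = 0.2685


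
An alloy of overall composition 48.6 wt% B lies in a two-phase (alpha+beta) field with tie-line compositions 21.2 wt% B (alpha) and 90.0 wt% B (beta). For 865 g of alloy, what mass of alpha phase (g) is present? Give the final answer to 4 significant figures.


f_alpha = (C_beta - C0) / (C_beta - C_alpha)
f_alpha = (90.0 - 48.6) / (90.0 - 21.2) = 0.601744
m_alpha = f_alpha * m_total = 0.601744 * 865 = 520.5 g


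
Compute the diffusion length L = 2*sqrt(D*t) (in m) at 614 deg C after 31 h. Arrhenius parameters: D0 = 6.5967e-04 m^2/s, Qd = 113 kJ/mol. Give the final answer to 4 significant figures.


Step 1: D = D0 * exp(-Qd/(R*T))
T = 887.15 K
D = 6.5967e-04 * exp(-113e3 / (8.314 * 887.15)) = 1.46468e-10 m^2/s
Step 2: L = 2*sqrt(D*t)
t = 31 h = 111600 s
L = 2*sqrt(1.46468e-10 * 111600) = 8.086e-03 m


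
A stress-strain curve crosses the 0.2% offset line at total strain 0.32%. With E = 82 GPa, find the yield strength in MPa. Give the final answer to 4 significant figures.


Offset strain = 0.002
Elastic strain at yield = total_strain - offset = 3.2e-03 - 0.002 = 1.2e-03
sigma_y = E * elastic_strain = 82000 * 1.2e-03
sigma_y = 98.4 MPa


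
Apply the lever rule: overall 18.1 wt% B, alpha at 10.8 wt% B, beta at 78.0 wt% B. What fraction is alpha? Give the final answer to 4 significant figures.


f_alpha = (C_beta - C0) / (C_beta - C_alpha)
f_alpha = (78.0 - 18.1) / (78.0 - 10.8)
f_alpha = 0.8914


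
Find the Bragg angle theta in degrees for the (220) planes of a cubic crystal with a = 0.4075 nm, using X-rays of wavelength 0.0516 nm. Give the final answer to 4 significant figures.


d = a / sqrt(h^2+k^2+l^2)
d = 0.4075 / sqrt(8) = 0.144073 nm
lambda = 2*d*sin(theta)  =>  sin(theta) = lambda / (2*d)
sin(theta) = 0.0516 / (2 * 0.144073) = 0.179076
theta = 10.32 deg


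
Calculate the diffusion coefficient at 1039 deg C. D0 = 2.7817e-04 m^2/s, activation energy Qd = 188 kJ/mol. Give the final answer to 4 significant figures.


D = D0 * exp(-Qd / (R*T))
T = 1312.15 K
D = 2.7817e-04 * exp(-188e3 / (8.314 * 1312.15))
D = 9.121e-12 m^2/s


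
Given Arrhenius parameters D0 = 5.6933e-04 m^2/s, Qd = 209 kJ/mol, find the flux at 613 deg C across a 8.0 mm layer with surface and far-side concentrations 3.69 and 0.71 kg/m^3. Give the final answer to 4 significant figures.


Step 1: D = D0 * exp(-Qd/(R*T))
T = 613 + 273.15 = 886.15 K
D = 5.6933e-04 * exp(-209e3 / (8.314 * 886.15)) = 2.72452e-16 m^2/s
Step 2: J = D * (C1 - C2) / dx
J = 2.72452e-16 * (3.69 - 0.71) / 8e-03
J = 1.015e-13 kg/(m^2*s)


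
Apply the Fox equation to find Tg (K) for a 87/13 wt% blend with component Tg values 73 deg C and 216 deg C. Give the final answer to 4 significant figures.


1/Tg = w1/Tg1 + w2/Tg2 (in Kelvin)
Tg1 = 346.15 K, Tg2 = 489.15 K
1/Tg = 0.87/346.15 + 0.13/489.15
Tg = 359.8 K


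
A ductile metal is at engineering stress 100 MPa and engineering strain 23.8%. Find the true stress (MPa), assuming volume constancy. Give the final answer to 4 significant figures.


sigma_true = sigma_eng * (1 + epsilon_eng)
sigma_true = 100 * (1 + 0.238)
sigma_true = 123.8 MPa


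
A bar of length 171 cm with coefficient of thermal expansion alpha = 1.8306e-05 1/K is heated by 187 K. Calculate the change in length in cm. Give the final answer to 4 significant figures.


dL = L0 * alpha * dT
dL = 171 * 1.8306e-05 * 187
dL = 0.5854 cm
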